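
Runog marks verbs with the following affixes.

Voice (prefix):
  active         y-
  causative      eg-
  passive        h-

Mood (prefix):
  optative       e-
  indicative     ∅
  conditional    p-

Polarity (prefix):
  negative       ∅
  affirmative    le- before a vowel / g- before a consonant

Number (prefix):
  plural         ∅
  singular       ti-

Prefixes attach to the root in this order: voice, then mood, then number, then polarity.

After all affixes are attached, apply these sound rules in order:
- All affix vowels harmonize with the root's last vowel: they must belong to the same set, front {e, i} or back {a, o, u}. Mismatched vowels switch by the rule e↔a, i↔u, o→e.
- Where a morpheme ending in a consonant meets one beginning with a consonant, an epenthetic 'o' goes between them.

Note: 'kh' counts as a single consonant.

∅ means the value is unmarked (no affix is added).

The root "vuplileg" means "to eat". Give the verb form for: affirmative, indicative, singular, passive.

gotihovuplileg

Attach voice passive h- → hvuplileg.
mood = indicative: zero marking, form stays hvuplileg.
Attach number singular ti- → tihvuplileg.
Attach polarity affirmative g- (before consonant 't') → gtihvuplileg.
Vowel harmony: no change.
Apply epenthesis: gtihvuplileg → gotihovuplileg.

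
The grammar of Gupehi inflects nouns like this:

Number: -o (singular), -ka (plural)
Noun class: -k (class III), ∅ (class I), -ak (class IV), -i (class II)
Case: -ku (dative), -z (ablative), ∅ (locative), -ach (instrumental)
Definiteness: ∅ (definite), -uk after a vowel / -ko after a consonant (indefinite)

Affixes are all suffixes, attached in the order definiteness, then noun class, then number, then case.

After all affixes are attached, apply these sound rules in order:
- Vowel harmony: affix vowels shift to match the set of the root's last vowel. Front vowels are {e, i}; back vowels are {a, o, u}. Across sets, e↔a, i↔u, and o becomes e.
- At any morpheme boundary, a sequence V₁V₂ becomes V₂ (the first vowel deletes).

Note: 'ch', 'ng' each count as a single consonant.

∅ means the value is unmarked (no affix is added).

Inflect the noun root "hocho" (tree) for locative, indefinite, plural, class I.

Attach definiteness indefinite -uk (after vowel 'o') → hochouk.
noun class = class I: zero marking, form stays hochouk.
Attach number plural -ka → hochoukka.
case = locative: zero marking, form stays hochoukka.
Vowel harmony: no change.
Apply vowel deletion: hochoukka → hochukka.

hochukka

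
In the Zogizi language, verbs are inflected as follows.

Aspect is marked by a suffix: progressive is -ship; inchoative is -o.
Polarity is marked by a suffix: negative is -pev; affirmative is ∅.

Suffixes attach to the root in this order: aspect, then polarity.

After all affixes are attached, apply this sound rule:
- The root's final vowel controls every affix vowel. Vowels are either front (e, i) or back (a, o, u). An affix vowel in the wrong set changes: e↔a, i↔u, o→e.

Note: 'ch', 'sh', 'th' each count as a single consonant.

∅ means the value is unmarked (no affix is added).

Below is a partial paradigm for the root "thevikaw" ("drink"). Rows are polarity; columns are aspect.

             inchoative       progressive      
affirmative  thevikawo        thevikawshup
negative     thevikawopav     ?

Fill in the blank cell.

thevikawshuppav

Attach aspect progressive -ship → thevikawship.
Attach polarity negative -pev → thevikawshippev.
Apply vowel harmony: thevikawshippev → thevikawshuppav.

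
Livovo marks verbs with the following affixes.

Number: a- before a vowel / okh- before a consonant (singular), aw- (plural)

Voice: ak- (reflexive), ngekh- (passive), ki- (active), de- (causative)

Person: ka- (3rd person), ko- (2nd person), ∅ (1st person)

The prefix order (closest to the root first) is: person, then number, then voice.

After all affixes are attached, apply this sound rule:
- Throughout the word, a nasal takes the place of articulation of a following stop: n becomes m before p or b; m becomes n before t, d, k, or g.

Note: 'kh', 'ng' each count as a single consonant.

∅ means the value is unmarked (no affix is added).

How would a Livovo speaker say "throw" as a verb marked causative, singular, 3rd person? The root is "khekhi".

Attach person 3rd person ka- → kakhekhi.
Attach number singular okh- (before consonant 'k') → okhkakhekhi.
Attach voice causative de- → deokhkakhekhi.
Nasal assimilation: no change.

deokhkakhekhi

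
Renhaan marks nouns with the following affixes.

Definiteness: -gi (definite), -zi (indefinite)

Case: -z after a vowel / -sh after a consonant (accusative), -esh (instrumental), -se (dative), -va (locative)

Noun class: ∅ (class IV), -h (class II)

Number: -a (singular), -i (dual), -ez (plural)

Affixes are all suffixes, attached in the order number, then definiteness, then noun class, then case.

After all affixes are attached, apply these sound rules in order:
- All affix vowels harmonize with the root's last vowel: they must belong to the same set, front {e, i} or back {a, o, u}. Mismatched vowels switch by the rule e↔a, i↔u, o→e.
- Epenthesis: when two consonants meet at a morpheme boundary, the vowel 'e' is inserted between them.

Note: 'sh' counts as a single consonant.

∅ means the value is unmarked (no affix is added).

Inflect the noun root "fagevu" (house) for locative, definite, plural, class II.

fagevuazeguheva

Attach number plural -ez → fagevuez.
Attach definiteness definite -gi → fagevuezgi.
Attach noun class class II -h → fagevuezgih.
Attach case locative -va → fagevuezgihva.
Apply vowel harmony: fagevuezgihva → fagevuazguhva.
Apply epenthesis: fagevuazguhva → fagevuazeguheva.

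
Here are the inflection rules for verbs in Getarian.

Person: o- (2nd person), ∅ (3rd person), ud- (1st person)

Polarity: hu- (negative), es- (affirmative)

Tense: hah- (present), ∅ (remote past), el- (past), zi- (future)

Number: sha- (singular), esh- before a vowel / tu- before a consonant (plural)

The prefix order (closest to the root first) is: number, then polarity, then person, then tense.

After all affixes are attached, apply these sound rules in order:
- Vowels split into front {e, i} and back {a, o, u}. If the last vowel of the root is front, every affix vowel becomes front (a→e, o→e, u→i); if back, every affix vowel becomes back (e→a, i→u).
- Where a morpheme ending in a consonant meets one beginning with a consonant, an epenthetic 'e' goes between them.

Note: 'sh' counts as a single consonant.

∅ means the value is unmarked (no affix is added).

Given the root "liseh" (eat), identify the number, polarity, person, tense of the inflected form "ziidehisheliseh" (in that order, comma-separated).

Segment: zi-ud-hu-sha-liseh.
number: sha- → singular.
polarity: hu- → negative.
person: ud- → 1st person.
tense: zi- → future.

singular, negative, 1st person, future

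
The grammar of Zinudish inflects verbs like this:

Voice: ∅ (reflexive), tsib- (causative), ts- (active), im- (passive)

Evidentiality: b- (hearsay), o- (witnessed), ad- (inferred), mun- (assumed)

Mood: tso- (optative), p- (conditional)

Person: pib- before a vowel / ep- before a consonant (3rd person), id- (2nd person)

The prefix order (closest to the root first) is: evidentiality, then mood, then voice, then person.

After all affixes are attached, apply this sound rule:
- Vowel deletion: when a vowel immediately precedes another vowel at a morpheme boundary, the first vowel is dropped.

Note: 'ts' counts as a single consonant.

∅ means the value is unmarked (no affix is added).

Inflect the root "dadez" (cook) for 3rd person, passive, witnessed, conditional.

pibimpodadez

Attach evidentiality witnessed o- → odadez.
Attach mood conditional p- → podadez.
Attach voice passive im- → impodadez.
Attach person 3rd person pib- (before vowel 'i') → pibimpodadez.
Vowel deletion: no change.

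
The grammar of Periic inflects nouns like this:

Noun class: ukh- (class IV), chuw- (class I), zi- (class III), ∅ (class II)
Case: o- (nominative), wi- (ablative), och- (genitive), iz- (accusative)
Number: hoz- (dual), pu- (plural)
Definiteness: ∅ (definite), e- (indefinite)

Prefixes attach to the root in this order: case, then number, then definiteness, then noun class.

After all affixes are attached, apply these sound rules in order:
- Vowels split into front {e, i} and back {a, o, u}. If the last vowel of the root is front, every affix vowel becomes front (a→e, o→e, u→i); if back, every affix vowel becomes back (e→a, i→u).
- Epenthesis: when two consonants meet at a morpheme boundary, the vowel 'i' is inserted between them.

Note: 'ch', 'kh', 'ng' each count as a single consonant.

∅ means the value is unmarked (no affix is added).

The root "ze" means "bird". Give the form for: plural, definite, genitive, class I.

Attach case genitive och- → ochze.
Attach number plural pu- → puochze.
definiteness = definite: zero marking, form stays puochze.
Attach noun class class I chuw- → chuwpuochze.
Apply vowel harmony: chuwpuochze → chiwpiechze.
Apply epenthesis: chiwpiechze → chiwipiechize.

chiwipiechize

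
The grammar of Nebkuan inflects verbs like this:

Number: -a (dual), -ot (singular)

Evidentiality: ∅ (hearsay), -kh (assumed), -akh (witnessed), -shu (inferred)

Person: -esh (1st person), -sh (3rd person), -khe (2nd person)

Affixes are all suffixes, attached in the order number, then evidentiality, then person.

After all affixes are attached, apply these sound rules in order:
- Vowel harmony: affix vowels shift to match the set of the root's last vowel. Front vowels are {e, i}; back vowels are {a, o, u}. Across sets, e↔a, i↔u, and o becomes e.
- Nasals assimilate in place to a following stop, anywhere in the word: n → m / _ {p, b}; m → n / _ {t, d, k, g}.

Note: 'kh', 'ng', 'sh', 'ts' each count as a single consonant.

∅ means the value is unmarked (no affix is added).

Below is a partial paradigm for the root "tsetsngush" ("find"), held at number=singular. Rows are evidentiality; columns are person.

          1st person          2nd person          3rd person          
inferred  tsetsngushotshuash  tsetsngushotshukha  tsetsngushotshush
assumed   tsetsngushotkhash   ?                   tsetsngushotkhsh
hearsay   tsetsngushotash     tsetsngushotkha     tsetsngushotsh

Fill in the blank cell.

Attach number singular -ot → tsetsngushot.
Attach evidentiality assumed -kh → tsetsngushotkh.
Attach person 2nd person -khe → tsetsngushotkhkhe.
Apply vowel harmony: tsetsngushotkhkhe → tsetsngushotkhkha.
Nasal assimilation: no change.

tsetsngushotkhkha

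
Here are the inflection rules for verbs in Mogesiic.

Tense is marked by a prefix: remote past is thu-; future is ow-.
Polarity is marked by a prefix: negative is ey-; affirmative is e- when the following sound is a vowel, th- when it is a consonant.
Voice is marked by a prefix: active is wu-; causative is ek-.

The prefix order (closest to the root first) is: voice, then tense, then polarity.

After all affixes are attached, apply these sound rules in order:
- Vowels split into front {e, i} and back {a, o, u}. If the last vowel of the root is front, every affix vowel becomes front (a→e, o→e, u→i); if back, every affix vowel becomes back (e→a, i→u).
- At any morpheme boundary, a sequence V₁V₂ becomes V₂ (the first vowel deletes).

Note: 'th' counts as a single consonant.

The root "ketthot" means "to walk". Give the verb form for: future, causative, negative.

ayowakketthot

Attach voice causative ek- → ekketthot.
Attach tense future ow- → owekketthot.
Attach polarity negative ey- → eyowekketthot.
Apply vowel harmony: eyowekketthot → ayowakketthot.
Vowel deletion: no change.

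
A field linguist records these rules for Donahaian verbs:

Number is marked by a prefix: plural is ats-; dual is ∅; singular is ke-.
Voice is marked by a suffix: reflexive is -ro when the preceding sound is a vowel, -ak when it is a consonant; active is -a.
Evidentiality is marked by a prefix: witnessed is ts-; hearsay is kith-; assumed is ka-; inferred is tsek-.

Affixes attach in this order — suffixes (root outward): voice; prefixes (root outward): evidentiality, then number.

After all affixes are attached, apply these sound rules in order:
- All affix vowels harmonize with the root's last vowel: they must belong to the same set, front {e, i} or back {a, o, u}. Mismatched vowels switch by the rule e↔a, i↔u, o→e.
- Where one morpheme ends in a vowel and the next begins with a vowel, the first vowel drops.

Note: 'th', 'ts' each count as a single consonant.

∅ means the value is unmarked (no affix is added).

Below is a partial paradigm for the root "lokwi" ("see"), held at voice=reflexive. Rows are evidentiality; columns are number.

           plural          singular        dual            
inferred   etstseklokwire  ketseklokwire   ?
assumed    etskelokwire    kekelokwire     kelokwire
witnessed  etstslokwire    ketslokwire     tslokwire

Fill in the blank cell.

Attach evidentiality inferred tsek- → tseklokwi.
Attach voice reflexive -ro (after vowel 'i') → tseklokwiro.
number = dual: zero marking, form stays tseklokwiro.
Apply vowel harmony: tseklokwiro → tseklokwire.
Vowel deletion: no change.

tseklokwire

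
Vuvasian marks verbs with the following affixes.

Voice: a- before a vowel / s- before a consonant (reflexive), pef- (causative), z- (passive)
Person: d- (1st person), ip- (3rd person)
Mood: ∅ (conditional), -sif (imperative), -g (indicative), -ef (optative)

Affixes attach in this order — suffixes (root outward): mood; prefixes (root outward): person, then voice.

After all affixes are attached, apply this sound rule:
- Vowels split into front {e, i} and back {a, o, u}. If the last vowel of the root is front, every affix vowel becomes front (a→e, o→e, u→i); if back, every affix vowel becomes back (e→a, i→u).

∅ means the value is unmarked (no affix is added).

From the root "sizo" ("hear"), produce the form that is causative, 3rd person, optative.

Attach person 3rd person ip- → ipsizo.
Attach voice causative pef- → pefipsizo.
Attach mood optative -ef → pefipsizoef.
Apply vowel harmony: pefipsizoef → pafupsizoaf.

pafupsizoaf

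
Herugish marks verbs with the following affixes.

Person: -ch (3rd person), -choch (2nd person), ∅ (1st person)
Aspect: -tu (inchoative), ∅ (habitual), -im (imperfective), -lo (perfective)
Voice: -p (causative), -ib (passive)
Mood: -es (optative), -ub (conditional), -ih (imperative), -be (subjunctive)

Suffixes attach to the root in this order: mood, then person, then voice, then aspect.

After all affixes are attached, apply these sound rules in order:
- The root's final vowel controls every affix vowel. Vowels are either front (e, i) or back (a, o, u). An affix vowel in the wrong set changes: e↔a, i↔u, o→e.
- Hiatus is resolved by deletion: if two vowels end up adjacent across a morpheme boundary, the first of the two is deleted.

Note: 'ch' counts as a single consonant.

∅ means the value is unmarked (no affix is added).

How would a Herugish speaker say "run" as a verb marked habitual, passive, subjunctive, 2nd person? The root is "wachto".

wachtobachochub

Attach mood subjunctive -be → wachtobe.
Attach person 2nd person -choch → wachtobechoch.
Attach voice passive -ib → wachtobechochib.
aspect = habitual: zero marking, form stays wachtobechochib.
Apply vowel harmony: wachtobechochib → wachtobachochub.
Vowel deletion: no change.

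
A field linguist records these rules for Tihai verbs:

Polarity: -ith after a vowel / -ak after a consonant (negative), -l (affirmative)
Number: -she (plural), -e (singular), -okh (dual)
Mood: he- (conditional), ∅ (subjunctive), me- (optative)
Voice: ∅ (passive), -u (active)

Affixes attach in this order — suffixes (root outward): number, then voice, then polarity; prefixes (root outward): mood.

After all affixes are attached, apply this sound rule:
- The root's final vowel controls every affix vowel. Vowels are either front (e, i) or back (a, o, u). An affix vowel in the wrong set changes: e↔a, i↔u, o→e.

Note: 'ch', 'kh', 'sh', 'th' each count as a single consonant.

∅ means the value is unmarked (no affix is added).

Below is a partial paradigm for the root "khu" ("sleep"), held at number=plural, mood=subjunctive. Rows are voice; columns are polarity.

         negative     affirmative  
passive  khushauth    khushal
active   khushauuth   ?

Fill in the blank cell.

Attach number plural -she → khushe.
mood = subjunctive: zero marking, form stays khushe.
Attach voice active -u → khusheu.
Attach polarity affirmative -l → khusheul.
Apply vowel harmony: khusheul → khushaul.

khushaul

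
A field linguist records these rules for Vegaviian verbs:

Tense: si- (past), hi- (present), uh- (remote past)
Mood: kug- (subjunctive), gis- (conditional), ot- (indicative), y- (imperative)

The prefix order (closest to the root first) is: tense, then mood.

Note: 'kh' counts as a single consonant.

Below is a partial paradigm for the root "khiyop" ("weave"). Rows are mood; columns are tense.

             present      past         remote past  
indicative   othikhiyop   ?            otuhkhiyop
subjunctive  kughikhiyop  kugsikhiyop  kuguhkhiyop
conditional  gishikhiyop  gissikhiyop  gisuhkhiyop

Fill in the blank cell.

Attach tense past si- → sikhiyop.
Attach mood indicative ot- → otsikhiyop.

otsikhiyop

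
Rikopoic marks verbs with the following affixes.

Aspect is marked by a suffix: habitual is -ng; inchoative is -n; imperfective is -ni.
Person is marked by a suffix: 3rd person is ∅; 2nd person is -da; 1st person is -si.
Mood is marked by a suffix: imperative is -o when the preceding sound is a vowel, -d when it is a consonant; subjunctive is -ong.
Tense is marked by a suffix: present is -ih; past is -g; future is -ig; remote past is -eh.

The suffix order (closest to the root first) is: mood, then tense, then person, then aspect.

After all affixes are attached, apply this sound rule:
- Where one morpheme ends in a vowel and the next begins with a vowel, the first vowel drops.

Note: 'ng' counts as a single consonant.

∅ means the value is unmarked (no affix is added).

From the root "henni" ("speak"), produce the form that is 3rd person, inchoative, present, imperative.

hennihn

Attach mood imperative -o (after vowel 'i') → hennio.
Attach tense present -ih → hennioih.
person = 3rd person: zero marking, form stays hennioih.
Attach aspect inchoative -n → hennioihn.
Apply vowel deletion: hennioihn → hennihn.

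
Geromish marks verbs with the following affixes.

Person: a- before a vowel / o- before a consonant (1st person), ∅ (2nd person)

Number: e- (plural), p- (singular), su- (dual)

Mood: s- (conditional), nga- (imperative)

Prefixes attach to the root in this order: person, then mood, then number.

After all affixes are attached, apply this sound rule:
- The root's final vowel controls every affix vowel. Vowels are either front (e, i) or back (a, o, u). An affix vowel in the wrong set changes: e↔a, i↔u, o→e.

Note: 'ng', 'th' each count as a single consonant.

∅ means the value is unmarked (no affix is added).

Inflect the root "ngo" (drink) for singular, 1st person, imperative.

Attach person 1st person o- (before consonant 'ng') → ongo.
Attach mood imperative nga- → ngaongo.
Attach number singular p- → pngaongo.
Vowel harmony: no change.

pngaongo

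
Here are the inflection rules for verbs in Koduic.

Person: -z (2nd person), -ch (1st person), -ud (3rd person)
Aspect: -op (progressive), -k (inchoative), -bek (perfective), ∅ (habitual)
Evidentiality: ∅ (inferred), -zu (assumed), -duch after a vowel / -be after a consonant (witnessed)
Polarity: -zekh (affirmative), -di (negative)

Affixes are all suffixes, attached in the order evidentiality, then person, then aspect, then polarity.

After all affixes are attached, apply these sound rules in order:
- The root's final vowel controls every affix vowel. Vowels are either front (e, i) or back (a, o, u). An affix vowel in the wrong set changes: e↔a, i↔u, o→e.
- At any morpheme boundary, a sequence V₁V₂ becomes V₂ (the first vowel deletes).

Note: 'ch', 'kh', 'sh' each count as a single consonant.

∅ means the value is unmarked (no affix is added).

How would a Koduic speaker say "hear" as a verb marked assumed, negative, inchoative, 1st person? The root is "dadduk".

Attach evidentiality assumed -zu → daddukzu.
Attach person 1st person -ch → daddukzuch.
Attach aspect inchoative -k → daddukzuchk.
Attach polarity negative -di → daddukzuchkdi.
Apply vowel harmony: daddukzuchkdi → daddukzuchkdu.
Vowel deletion: no change.

daddukzuchkdu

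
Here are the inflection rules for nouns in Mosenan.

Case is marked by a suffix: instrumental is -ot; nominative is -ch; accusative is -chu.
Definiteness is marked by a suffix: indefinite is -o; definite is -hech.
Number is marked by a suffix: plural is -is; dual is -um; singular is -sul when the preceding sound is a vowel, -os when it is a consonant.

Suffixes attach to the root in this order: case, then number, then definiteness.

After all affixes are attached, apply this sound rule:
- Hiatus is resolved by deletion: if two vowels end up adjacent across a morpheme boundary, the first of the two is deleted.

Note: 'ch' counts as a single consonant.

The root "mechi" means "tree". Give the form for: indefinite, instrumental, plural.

mechotiso

Attach case instrumental -ot → mechiot.
Attach number plural -is → mechiotis.
Attach definiteness indefinite -o → mechiotiso.
Apply vowel deletion: mechiotiso → mechotiso.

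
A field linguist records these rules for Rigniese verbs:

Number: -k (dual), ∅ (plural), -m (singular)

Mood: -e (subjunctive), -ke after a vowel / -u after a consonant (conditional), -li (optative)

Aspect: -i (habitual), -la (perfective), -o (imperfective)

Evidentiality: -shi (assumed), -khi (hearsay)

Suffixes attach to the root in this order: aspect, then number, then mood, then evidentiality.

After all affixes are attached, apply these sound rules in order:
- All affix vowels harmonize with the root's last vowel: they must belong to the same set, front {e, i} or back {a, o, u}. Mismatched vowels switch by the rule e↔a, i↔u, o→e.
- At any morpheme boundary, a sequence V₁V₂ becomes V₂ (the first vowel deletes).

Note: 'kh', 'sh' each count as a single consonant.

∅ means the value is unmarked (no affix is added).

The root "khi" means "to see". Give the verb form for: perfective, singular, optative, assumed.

khilemlishi

Attach aspect perfective -la → khila.
Attach number singular -m → khilam.
Attach mood optative -li → khilamli.
Attach evidentiality assumed -shi → khilamlishi.
Apply vowel harmony: khilamlishi → khilemlishi.
Vowel deletion: no change.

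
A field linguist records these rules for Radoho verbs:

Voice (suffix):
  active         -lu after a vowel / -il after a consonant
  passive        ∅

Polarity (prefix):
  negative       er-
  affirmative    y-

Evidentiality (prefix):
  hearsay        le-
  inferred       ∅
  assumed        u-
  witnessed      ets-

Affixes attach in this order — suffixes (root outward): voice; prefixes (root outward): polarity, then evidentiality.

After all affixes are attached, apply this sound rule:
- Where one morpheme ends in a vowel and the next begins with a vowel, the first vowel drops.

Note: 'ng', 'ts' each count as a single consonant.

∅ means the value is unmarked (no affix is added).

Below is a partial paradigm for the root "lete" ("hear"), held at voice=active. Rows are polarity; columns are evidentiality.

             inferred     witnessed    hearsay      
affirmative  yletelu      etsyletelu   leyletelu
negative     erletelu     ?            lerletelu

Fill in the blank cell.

etserletelu

Attach polarity negative er- → erlete.
Attach evidentiality witnessed ets- → etserlete.
Attach voice active -lu (after vowel 'e') → etserletelu.
Vowel deletion: no change.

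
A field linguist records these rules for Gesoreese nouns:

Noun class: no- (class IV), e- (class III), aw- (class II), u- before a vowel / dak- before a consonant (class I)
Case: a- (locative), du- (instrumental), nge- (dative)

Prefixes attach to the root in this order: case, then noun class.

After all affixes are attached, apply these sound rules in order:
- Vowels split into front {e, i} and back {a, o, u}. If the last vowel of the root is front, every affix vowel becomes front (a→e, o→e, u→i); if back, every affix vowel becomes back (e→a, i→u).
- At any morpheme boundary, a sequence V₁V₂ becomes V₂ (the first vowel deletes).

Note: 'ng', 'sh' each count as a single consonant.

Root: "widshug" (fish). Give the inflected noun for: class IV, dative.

nongawidshug

Attach case dative nge- → ngewidshug.
Attach noun class class IV no- → nongewidshug.
Apply vowel harmony: nongewidshug → nongawidshug.
Vowel deletion: no change.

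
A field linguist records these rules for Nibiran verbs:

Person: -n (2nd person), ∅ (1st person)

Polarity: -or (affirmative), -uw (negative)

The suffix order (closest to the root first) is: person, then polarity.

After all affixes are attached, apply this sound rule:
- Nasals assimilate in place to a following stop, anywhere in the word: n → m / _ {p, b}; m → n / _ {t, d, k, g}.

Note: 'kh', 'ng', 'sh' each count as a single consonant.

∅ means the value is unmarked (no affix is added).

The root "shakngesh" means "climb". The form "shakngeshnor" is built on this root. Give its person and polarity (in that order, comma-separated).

Segment: shakngesh-n-or.
person: -n → 2nd person.
polarity: -or → affirmative.

2nd person, affirmative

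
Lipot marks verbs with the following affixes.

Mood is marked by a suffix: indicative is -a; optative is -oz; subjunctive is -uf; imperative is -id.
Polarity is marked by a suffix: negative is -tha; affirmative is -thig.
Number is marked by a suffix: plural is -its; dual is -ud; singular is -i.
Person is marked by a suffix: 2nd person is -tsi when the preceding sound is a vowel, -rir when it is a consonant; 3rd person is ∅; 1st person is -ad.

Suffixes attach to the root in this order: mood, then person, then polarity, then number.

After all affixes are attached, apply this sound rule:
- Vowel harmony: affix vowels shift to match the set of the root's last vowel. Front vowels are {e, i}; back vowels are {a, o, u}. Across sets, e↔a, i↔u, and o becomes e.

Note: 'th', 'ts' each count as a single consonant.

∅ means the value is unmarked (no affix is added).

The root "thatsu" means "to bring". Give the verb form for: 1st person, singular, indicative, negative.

thatsuaadthau

Attach mood indicative -a → thatsua.
Attach person 1st person -ad → thatsuaad.
Attach polarity negative -tha → thatsuaadtha.
Attach number singular -i → thatsuaadthai.
Apply vowel harmony: thatsuaadthai → thatsuaadthau.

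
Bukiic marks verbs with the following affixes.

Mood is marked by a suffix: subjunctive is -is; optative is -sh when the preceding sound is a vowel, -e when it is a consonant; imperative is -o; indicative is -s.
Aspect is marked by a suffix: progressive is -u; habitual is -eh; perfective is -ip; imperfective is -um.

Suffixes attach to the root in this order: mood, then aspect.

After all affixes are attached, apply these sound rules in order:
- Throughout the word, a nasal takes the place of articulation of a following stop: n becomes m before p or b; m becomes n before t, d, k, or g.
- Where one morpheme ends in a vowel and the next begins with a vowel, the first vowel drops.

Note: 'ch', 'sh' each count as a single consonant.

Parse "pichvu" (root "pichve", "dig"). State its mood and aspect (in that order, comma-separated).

imperative, progressive

Segment: pichve-o-u.
mood: -o → imperative.
aspect: -u → progressive.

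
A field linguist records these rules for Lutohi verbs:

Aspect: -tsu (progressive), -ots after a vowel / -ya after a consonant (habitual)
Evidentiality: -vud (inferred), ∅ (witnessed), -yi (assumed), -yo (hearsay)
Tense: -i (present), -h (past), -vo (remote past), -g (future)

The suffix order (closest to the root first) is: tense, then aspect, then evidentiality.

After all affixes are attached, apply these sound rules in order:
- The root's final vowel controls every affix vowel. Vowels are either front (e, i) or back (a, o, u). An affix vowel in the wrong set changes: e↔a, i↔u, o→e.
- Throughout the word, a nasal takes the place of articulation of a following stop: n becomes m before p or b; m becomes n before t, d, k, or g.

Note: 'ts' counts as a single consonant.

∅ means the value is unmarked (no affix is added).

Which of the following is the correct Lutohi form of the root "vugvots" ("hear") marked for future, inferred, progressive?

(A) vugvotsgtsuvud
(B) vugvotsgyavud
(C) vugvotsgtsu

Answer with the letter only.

A

Attach tense future -g → vugvotsg.
Attach aspect progressive -tsu → vugvotsgtsu.
Attach evidentiality inferred -vud → vugvotsgtsuvud.
Vowel harmony: no change.
Nasal assimilation: no change.
So the correct form is vugvotsgtsuvud, option (A).
(B) vugvotsgyavud is wrong: it uses habitual instead of progressive for aspect.
(C) vugvotsgtsu is wrong: it uses witnessed instead of inferred for evidentiality.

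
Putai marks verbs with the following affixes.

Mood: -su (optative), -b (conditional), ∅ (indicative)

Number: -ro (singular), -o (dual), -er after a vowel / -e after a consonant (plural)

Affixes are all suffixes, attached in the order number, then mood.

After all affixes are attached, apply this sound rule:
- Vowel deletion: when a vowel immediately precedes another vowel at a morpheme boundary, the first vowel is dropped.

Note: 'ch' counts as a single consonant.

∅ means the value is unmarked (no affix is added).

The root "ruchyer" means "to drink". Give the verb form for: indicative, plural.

Attach number plural -e (after consonant 'r') → ruchyere.
mood = indicative: zero marking, form stays ruchyere.
Vowel deletion: no change.

ruchyere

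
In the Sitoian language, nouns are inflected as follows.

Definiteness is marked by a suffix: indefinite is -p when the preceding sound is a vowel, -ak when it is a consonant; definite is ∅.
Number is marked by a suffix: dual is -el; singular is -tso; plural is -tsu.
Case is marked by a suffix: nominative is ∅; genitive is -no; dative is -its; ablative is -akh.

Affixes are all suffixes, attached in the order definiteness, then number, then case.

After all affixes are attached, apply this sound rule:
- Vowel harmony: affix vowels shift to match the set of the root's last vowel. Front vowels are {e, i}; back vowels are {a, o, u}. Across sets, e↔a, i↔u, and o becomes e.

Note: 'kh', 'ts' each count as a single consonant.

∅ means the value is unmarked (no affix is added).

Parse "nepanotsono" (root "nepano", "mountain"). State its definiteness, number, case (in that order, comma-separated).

Segment: nepano-tso-no.
definiteness: ∅ → definite.
number: -tso → singular.
case: -no → genitive.

definite, singular, genitive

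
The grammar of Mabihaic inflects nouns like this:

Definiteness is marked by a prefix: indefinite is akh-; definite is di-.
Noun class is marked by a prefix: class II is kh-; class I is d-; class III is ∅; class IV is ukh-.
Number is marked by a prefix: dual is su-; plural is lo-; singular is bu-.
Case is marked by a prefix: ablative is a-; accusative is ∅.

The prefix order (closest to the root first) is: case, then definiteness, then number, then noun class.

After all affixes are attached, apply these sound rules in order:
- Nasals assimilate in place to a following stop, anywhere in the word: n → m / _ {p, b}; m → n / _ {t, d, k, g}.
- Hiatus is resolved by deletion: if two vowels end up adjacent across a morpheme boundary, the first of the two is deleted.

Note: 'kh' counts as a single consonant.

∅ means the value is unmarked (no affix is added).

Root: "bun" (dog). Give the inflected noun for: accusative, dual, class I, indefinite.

dsakhbun

case = accusative: zero marking, form stays bun.
Attach definiteness indefinite akh- → akhbun.
Attach number dual su- → suakhbun.
Attach noun class class I d- → dsuakhbun.
Nasal assimilation: no change.
Apply vowel deletion: dsuakhbun → dsakhbun.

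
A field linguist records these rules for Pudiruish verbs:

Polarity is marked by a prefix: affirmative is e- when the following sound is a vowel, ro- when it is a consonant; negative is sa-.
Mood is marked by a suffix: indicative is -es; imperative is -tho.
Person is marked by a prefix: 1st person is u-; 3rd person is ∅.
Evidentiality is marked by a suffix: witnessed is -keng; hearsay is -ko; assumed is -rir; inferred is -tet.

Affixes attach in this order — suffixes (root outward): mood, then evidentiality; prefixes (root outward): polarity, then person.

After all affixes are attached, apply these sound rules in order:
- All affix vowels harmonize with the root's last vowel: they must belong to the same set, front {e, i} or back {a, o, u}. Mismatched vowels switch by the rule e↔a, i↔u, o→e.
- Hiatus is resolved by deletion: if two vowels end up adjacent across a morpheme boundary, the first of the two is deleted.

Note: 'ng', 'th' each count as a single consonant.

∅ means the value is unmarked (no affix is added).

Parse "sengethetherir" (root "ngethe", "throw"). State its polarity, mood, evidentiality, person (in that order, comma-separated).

Segment: sa-ngethe-tho-rir.
polarity: sa- → negative.
mood: -tho → imperative.
evidentiality: -rir → assumed.
person: ∅ → 3rd person.

negative, imperative, assumed, 3rd person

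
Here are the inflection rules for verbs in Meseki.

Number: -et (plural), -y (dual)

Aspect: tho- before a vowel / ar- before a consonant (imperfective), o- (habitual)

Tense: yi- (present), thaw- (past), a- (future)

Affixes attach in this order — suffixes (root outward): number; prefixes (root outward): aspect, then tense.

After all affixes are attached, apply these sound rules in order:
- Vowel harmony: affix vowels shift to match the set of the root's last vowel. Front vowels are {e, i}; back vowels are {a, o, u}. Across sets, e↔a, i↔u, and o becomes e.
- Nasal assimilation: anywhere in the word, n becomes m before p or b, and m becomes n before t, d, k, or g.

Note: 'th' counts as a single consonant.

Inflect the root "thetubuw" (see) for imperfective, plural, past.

Attach aspect imperfective ar- (before consonant 'th') → arthetubuw.
Attach number plural -et → arthetubuwet.
Attach tense past thaw- → thawarthetubuwet.
Apply vowel harmony: thawarthetubuwet → thawarthetubuwat.
Nasal assimilation: no change.

thawarthetubuwat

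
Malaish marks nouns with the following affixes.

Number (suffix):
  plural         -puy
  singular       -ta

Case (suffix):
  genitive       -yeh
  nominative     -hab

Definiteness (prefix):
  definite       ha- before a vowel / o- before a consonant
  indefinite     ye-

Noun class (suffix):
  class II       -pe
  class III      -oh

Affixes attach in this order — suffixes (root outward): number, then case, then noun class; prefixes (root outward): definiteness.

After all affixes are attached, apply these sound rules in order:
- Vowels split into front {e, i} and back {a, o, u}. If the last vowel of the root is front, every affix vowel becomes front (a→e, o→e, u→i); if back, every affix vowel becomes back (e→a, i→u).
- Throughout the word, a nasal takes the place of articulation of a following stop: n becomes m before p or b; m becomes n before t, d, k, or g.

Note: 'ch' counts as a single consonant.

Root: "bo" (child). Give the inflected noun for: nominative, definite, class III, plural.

Attach number plural -puy → bopuy.
Attach definiteness definite o- (before consonant 'b') → obopuy.
Attach case nominative -hab → obopuyhab.
Attach noun class class III -oh → obopuyhaboh.
Vowel harmony: no change.
Nasal assimilation: no change.

obopuyhaboh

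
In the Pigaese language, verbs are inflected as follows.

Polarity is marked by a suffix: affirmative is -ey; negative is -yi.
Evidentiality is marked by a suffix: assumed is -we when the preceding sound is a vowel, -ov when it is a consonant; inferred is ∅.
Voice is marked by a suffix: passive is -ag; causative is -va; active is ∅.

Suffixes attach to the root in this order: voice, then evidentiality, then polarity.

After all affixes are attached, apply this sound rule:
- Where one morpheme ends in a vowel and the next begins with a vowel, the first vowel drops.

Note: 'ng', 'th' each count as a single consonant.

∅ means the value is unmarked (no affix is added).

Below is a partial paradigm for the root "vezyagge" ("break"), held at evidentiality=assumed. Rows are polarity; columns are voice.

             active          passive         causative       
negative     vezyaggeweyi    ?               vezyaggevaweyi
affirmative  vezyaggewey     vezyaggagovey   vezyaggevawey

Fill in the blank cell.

vezyaggagovyi

Attach voice passive -ag → vezyaggeag.
Attach evidentiality assumed -ov (after consonant 'g') → vezyaggeagov.
Attach polarity negative -yi → vezyaggeagovyi.
Apply vowel deletion: vezyaggeagovyi → vezyaggagovyi.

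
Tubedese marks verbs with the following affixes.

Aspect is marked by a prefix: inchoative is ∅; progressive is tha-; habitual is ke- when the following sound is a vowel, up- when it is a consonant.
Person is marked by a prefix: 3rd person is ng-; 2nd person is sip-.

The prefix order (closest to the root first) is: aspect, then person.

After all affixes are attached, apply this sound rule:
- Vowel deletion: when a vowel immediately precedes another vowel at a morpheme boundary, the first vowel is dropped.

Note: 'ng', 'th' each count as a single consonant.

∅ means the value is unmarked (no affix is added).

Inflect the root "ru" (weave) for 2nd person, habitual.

Attach aspect habitual up- (before consonant 'r') → upru.
Attach person 2nd person sip- → sipupru.
Vowel deletion: no change.

sipupru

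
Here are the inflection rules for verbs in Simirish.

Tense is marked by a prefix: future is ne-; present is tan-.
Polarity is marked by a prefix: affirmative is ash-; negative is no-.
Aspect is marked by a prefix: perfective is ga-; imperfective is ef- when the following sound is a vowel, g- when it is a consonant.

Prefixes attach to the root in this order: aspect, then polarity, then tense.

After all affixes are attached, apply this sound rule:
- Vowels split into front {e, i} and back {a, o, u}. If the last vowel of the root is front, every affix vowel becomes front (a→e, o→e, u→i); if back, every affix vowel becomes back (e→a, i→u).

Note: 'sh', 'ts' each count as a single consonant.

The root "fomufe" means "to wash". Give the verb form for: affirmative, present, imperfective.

teneshgfomufe

Attach aspect imperfective g- (before consonant 'f') → gfomufe.
Attach polarity affirmative ash- → ashgfomufe.
Attach tense present tan- → tanashgfomufe.
Apply vowel harmony: tanashgfomufe → teneshgfomufe.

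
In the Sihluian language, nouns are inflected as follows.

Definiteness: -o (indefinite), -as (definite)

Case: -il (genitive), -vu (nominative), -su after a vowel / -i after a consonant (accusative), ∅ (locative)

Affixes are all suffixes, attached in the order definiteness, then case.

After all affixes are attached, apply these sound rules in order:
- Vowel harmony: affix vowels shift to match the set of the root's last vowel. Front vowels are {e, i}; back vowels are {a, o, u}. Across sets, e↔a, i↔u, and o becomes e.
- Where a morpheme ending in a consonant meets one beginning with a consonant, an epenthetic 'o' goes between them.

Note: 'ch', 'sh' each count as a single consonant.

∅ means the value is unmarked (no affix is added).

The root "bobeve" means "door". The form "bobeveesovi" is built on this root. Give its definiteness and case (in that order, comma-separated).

definite, nominative

Segment: bobeve-as-vu.
definiteness: -as → definite.
case: -vu → nominative.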